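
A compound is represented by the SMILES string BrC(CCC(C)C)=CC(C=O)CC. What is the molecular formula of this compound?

Walk through each heavy atom and fill implicit hydrogens from standard valence (C 4, N 3, O 2, S 2, halogen 1):
  atom 1: Br (halogen, monovalent) → 0 H
  atom 2: C, bond orders sum to 4 (valence 4) → 0 H
  atom 3: C, bond orders sum to 2 (valence 4) → 2 H
  atom 4: C, bond orders sum to 2 (valence 4) → 2 H
  atom 5: C, bond orders sum to 3 (valence 4) → 1 H
  atom 6: C, bond orders sum to 1 (valence 4) → 3 H
  atom 7: C, bond orders sum to 1 (valence 4) → 3 H
  atom 8: C, bond orders sum to 3 (valence 4) → 1 H
  atom 9: C, bond orders sum to 3 (valence 4) → 1 H
  atom 10: C, bond orders sum to 3 (valence 4) → 1 H
  atom 11: O, bond orders sum to 2 (valence 2) → 0 H
  atom 12: C, bond orders sum to 2 (valence 4) → 2 H
  atom 13: C, bond orders sum to 1 (valence 4) → 3 H
Totals → C:11, H:19, Br:1, O:1.

C11H19BrO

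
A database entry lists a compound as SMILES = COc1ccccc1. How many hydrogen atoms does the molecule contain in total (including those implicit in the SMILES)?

8

Walk through each heavy atom and fill implicit hydrogens from standard valence (C 4, N 3, O 2, S 2, halogen 1); for lowercase aromatic atoms, an aromatic c carries 1 H when it has two neighbours and 0 H with three, and aromatic n carries 0 H:
  atom 1: C, bond orders sum to 1 (valence 4) → 3 H
  atom 2: O, bond orders sum to 2 (valence 2) → 0 H
  atom 3: aromatic c, 3 neighbours → 0 H
  atom 4: aromatic c, 2 neighbours → 1 H
  atom 5: aromatic c, 2 neighbours → 1 H
  atom 6: aromatic c, 2 neighbours → 1 H
  atom 7: aromatic c, 2 neighbours → 1 H
  atom 8: aromatic c, 2 neighbours → 1 H
Total hydrogens: 8.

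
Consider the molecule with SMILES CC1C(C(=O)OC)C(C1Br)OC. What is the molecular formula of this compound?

Walk through each heavy atom and fill implicit hydrogens from standard valence (C 4, N 3, O 2, S 2, halogen 1):
  atom 1: C, bond orders sum to 1 (valence 4) → 3 H
  atom 2: C, bond orders sum to 3 (valence 4) → 1 H
  atom 3: C, bond orders sum to 3 (valence 4) → 1 H
  atom 4: C, bond orders sum to 4 (valence 4) → 0 H
  atom 5: O, bond orders sum to 2 (valence 2) → 0 H
  atom 6: O, bond orders sum to 2 (valence 2) → 0 H
  atom 7: C, bond orders sum to 1 (valence 4) → 3 H
  atom 8: C, bond orders sum to 3 (valence 4) → 1 H
  atom 9: C, bond orders sum to 3 (valence 4) → 1 H
  atom 10: Br (halogen, monovalent) → 0 H
  atom 11: O, bond orders sum to 2 (valence 2) → 0 H
  atom 12: C, bond orders sum to 1 (valence 4) → 3 H
Totals → C:8, H:13, Br:1, O:3.

C8H13BrO3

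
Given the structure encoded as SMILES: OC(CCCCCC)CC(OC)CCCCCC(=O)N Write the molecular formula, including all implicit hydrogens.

Walk through each heavy atom and fill implicit hydrogens from standard valence (C 4, N 3, O 2, S 2, halogen 1):
  atom 1: O, bond orders sum to 1 (valence 2) → 1 H
  atom 2: C, bond orders sum to 3 (valence 4) → 1 H
  atom 3: C, bond orders sum to 2 (valence 4) → 2 H
  atom 4: C, bond orders sum to 2 (valence 4) → 2 H
  atom 5: C, bond orders sum to 2 (valence 4) → 2 H
  atom 6: C, bond orders sum to 2 (valence 4) → 2 H
  atom 7: C, bond orders sum to 2 (valence 4) → 2 H
  atom 8: C, bond orders sum to 1 (valence 4) → 3 H
  atom 9: C, bond orders sum to 2 (valence 4) → 2 H
  atom 10: C, bond orders sum to 3 (valence 4) → 1 H
  atom 11: O, bond orders sum to 2 (valence 2) → 0 H
  atom 12: C, bond orders sum to 1 (valence 4) → 3 H
  atom 13: C, bond orders sum to 2 (valence 4) → 2 H
  atom 14: C, bond orders sum to 2 (valence 4) → 2 H
  atom 15: C, bond orders sum to 2 (valence 4) → 2 H
  atom 16: C, bond orders sum to 2 (valence 4) → 2 H
  atom 17: C, bond orders sum to 2 (valence 4) → 2 H
  atom 18: C, bond orders sum to 4 (valence 4) → 0 H
  atom 19: O, bond orders sum to 2 (valence 2) → 0 H
  atom 20: N, bond orders sum to 1 (valence 3) → 2 H
Totals → C:16, H:33, N:1, O:3.

C16H33NO3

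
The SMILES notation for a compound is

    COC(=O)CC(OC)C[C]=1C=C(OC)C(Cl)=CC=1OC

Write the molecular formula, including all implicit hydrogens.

Walk through each heavy atom and fill implicit hydrogens from standard valence (C 4, N 3, O 2, S 2, halogen 1):
  atom 1: C, bond orders sum to 1 (valence 4) → 3 H
  atom 2: O, bond orders sum to 2 (valence 2) → 0 H
  atom 3: C, bond orders sum to 4 (valence 4) → 0 H
  atom 4: O, bond orders sum to 2 (valence 2) → 0 H
  atom 5: C, bond orders sum to 2 (valence 4) → 2 H
  atom 6: C, bond orders sum to 3 (valence 4) → 1 H
  atom 7: O, bond orders sum to 2 (valence 2) → 0 H
  atom 8: C, bond orders sum to 1 (valence 4) → 3 H
  atom 9: C, bond orders sum to 2 (valence 4) → 2 H
  atom 10: C with explicit H count 0
  atom 11: C, bond orders sum to 3 (valence 4) → 1 H
  atom 12: C, bond orders sum to 4 (valence 4) → 0 H
  atom 13: O, bond orders sum to 2 (valence 2) → 0 H
  atom 14: C, bond orders sum to 1 (valence 4) → 3 H
  atom 15: C, bond orders sum to 4 (valence 4) → 0 H
  atom 16: Cl (halogen, monovalent) → 0 H
  atom 17: C, bond orders sum to 3 (valence 4) → 1 H
  atom 18: C, bond orders sum to 4 (valence 4) → 0 H
  atom 19: O, bond orders sum to 2 (valence 2) → 0 H
  atom 20: C, bond orders sum to 1 (valence 4) → 3 H
Totals → C:14, H:19, Cl:1, O:5.

C14H19ClO5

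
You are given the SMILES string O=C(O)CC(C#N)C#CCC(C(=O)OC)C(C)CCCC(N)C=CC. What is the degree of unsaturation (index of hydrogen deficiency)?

7

Degree of unsaturation = (number of rings) + (number of π bonds).
Ring closures in the SMILES: 0.
π bonds: 3 double bonds (each 1 DoU), 2 triple bonds (each 2 DoU) → 7 DoU from unsaturation.
Total DoU = 0 + 7 = 7.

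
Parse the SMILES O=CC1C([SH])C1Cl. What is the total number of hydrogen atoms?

5

Walk through each heavy atom and fill implicit hydrogens from standard valence (C 4, N 3, O 2, S 2, halogen 1):
  atom 1: O, bond orders sum to 2 (valence 2) → 0 H
  atom 2: C, bond orders sum to 3 (valence 4) → 1 H
  atom 3: C, bond orders sum to 3 (valence 4) → 1 H
  atom 4: C, bond orders sum to 3 (valence 4) → 1 H
  atom 5: S with explicit H count 1
  atom 6: C, bond orders sum to 3 (valence 4) → 1 H
  atom 7: Cl (halogen, monovalent) → 0 H
Total hydrogens: 5.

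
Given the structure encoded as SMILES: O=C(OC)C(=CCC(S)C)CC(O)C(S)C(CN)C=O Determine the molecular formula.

C13H23NO4S2

Walk through each heavy atom and fill implicit hydrogens from standard valence (C 4, N 3, O 2, S 2, halogen 1):
  atom 1: O, bond orders sum to 2 (valence 2) → 0 H
  atom 2: C, bond orders sum to 4 (valence 4) → 0 H
  atom 3: O, bond orders sum to 2 (valence 2) → 0 H
  atom 4: C, bond orders sum to 1 (valence 4) → 3 H
  atom 5: C, bond orders sum to 4 (valence 4) → 0 H
  atom 6: C, bond orders sum to 3 (valence 4) → 1 H
  atom 7: C, bond orders sum to 2 (valence 4) → 2 H
  atom 8: C, bond orders sum to 3 (valence 4) → 1 H
  atom 9: S, bond orders sum to 1 (valence 2) → 1 H
  atom 10: C, bond orders sum to 1 (valence 4) → 3 H
  atom 11: C, bond orders sum to 2 (valence 4) → 2 H
  atom 12: C, bond orders sum to 3 (valence 4) → 1 H
  atom 13: O, bond orders sum to 1 (valence 2) → 1 H
  atom 14: C, bond orders sum to 3 (valence 4) → 1 H
  atom 15: S, bond orders sum to 1 (valence 2) → 1 H
  atom 16: C, bond orders sum to 3 (valence 4) → 1 H
  atom 17: C, bond orders sum to 2 (valence 4) → 2 H
  atom 18: N, bond orders sum to 1 (valence 3) → 2 H
  atom 19: C, bond orders sum to 3 (valence 4) → 1 H
  atom 20: O, bond orders sum to 2 (valence 2) → 0 H
Totals → C:13, H:23, N:1, O:4, S:2.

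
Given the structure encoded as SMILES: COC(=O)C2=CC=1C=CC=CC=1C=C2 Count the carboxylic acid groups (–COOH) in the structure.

Scan the SMILES for the carboxylic acid motif — none present.
Groups that are present: 1 ester.

0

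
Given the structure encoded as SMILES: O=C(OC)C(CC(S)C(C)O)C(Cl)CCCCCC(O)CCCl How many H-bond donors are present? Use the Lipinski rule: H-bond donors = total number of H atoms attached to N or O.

2

Donors: find every N or O and count the H atoms it carries.
  atom 1 (O): bond orders sum to 2 → 0 H
  atom 3 (O): bond orders sum to 2 → 0 H
  atom 11 (O): bond orders sum to 1 → 1 H
  atom 20 (O): bond orders sum to 1 → 1 H
Lipinski HBD = 2.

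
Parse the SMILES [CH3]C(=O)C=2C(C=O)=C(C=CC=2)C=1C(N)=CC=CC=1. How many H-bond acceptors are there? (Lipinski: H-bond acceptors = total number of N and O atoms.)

N atoms: 1; O atoms: 2.
Lipinski HBA = 1 + 2 = 3.

3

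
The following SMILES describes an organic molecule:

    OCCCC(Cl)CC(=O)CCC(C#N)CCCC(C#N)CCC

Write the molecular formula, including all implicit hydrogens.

Walk through each heavy atom and fill implicit hydrogens from standard valence (C 4, N 3, O 2, S 2, halogen 1):
  atom 1: O, bond orders sum to 1 (valence 2) → 1 H
  atom 2: C, bond orders sum to 2 (valence 4) → 2 H
  atom 3: C, bond orders sum to 2 (valence 4) → 2 H
  atom 4: C, bond orders sum to 2 (valence 4) → 2 H
  atom 5: C, bond orders sum to 3 (valence 4) → 1 H
  atom 6: Cl (halogen, monovalent) → 0 H
  atom 7: C, bond orders sum to 2 (valence 4) → 2 H
  atom 8: C, bond orders sum to 4 (valence 4) → 0 H
  atom 9: O, bond orders sum to 2 (valence 2) → 0 H
  atom 10: C, bond orders sum to 2 (valence 4) → 2 H
  atom 11: C, bond orders sum to 2 (valence 4) → 2 H
  atom 12: C, bond orders sum to 3 (valence 4) → 1 H
  atom 13: C, bond orders sum to 4 (valence 4) → 0 H
  atom 14: N, bond orders sum to 3 (valence 3) → 0 H
  atom 15: C, bond orders sum to 2 (valence 4) → 2 H
  atom 16: C, bond orders sum to 2 (valence 4) → 2 H
  atom 17: C, bond orders sum to 2 (valence 4) → 2 H
  atom 18: C, bond orders sum to 3 (valence 4) → 1 H
  atom 19: C, bond orders sum to 4 (valence 4) → 0 H
  atom 20: N, bond orders sum to 3 (valence 3) → 0 H
  atom 21: C, bond orders sum to 2 (valence 4) → 2 H
  atom 22: C, bond orders sum to 2 (valence 4) → 2 H
  atom 23: C, bond orders sum to 1 (valence 4) → 3 H
Totals → C:18, H:29, Cl:1, N:2, O:2.
In Hill order: C18H29ClN2O2.

C18H29ClN2O2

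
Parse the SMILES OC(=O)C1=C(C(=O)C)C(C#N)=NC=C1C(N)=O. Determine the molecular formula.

Walk through each heavy atom and fill implicit hydrogens from standard valence (C 4, N 3, O 2, S 2, halogen 1):
  atom 1: O, bond orders sum to 1 (valence 2) → 1 H
  atom 2: C, bond orders sum to 4 (valence 4) → 0 H
  atom 3: O, bond orders sum to 2 (valence 2) → 0 H
  atom 4: C, bond orders sum to 4 (valence 4) → 0 H
  atom 5: C, bond orders sum to 4 (valence 4) → 0 H
  atom 6: C, bond orders sum to 4 (valence 4) → 0 H
  atom 7: O, bond orders sum to 2 (valence 2) → 0 H
  atom 8: C, bond orders sum to 1 (valence 4) → 3 H
  atom 9: C, bond orders sum to 4 (valence 4) → 0 H
  atom 10: C, bond orders sum to 4 (valence 4) → 0 H
  atom 11: N, bond orders sum to 3 (valence 3) → 0 H
  atom 12: N, bond orders sum to 3 (valence 3) → 0 H
  atom 13: C, bond orders sum to 3 (valence 4) → 1 H
  atom 14: C, bond orders sum to 4 (valence 4) → 0 H
  atom 15: C, bond orders sum to 4 (valence 4) → 0 H
  atom 16: N, bond orders sum to 1 (valence 3) → 2 H
  atom 17: O, bond orders sum to 2 (valence 2) → 0 H
Totals → C:10, H:7, N:3, O:4.
In Hill order: C10H7N3O4.

C10H7N3O4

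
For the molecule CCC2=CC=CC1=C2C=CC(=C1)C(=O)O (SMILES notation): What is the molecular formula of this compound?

C13H12O2

Walk through each heavy atom and fill implicit hydrogens from standard valence (C 4, N 3, O 2, S 2, halogen 1):
  atom 1: C, bond orders sum to 1 (valence 4) → 3 H
  atom 2: C, bond orders sum to 2 (valence 4) → 2 H
  atom 3: C, bond orders sum to 4 (valence 4) → 0 H
  atom 4: C, bond orders sum to 3 (valence 4) → 1 H
  atom 5: C, bond orders sum to 3 (valence 4) → 1 H
  atom 6: C, bond orders sum to 3 (valence 4) → 1 H
  atom 7: C, bond orders sum to 4 (valence 4) → 0 H
  atom 8: C, bond orders sum to 4 (valence 4) → 0 H
  atom 9: C, bond orders sum to 3 (valence 4) → 1 H
  atom 10: C, bond orders sum to 3 (valence 4) → 1 H
  atom 11: C, bond orders sum to 4 (valence 4) → 0 H
  atom 12: C, bond orders sum to 3 (valence 4) → 1 H
  atom 13: C, bond orders sum to 4 (valence 4) → 0 H
  atom 14: O, bond orders sum to 2 (valence 2) → 0 H
  atom 15: O, bond orders sum to 1 (valence 2) → 1 H
Totals → C:13, H:12, O:2.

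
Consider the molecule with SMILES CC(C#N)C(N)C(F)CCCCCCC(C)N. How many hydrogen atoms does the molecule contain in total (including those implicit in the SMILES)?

Walk through each heavy atom and fill implicit hydrogens from standard valence (C 4, N 3, O 2, S 2, halogen 1):
  atom 1: C, bond orders sum to 1 (valence 4) → 3 H
  atom 2: C, bond orders sum to 3 (valence 4) → 1 H
  atom 3: C, bond orders sum to 4 (valence 4) → 0 H
  atom 4: N, bond orders sum to 3 (valence 3) → 0 H
  atom 5: C, bond orders sum to 3 (valence 4) → 1 H
  atom 6: N, bond orders sum to 1 (valence 3) → 2 H
  atom 7: C, bond orders sum to 3 (valence 4) → 1 H
  atom 8: F (halogen, monovalent) → 0 H
  atom 9: C, bond orders sum to 2 (valence 4) → 2 H
  atom 10: C, bond orders sum to 2 (valence 4) → 2 H
  atom 11: C, bond orders sum to 2 (valence 4) → 2 H
  atom 12: C, bond orders sum to 2 (valence 4) → 2 H
  atom 13: C, bond orders sum to 2 (valence 4) → 2 H
  atom 14: C, bond orders sum to 2 (valence 4) → 2 H
  atom 15: C, bond orders sum to 3 (valence 4) → 1 H
  atom 16: C, bond orders sum to 1 (valence 4) → 3 H
  atom 17: N, bond orders sum to 1 (valence 3) → 2 H
Total hydrogens: 26.

26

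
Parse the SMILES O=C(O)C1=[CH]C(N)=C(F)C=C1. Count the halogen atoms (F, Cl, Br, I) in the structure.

Halogen atoms appear at heavy-atom position 9 (1×F).
Other groups present: 1 carboxylic acid, 1 primary amine.
Halogen count: 1.

1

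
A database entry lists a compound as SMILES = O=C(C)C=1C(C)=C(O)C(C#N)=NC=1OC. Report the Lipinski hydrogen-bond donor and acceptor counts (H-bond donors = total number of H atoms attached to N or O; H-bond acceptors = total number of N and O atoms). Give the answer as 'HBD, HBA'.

1, 5

Donors: find every N or O and count the H atoms it carries.
  atom 1 (O): bond orders sum to 2 → 0 H
  atom 8 (O): bond orders sum to 1 → 1 H
  atom 11 (N): bond orders sum to 3 → 0 H
  atom 12 (N): bond orders sum to 3 → 0 H
  atom 14 (O): bond orders sum to 2 → 0 H
Lipinski HBD = 1.
Acceptors: N atoms = 2, O atoms = 3 → HBA = 5.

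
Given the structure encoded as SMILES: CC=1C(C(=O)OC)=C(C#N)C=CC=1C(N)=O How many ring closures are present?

In SMILES, each pair of matching ring-closure digits denotes one ring-closing bond; the number of such bonds equals the number of independent rings.
Ring-closure bonds here: 1.

1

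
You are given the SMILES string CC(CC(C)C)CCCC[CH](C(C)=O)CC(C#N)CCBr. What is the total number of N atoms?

Scan the SMILES for N atoms (remember two-letter symbols like Cl and Br are single atoms).
Nitrogen count: 1.

1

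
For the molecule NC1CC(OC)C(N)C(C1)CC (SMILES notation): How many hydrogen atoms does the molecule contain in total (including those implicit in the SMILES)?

20

Walk through each heavy atom and fill implicit hydrogens from standard valence (C 4, N 3, O 2, S 2, halogen 1):
  atom 1: N, bond orders sum to 1 (valence 3) → 2 H
  atom 2: C, bond orders sum to 3 (valence 4) → 1 H
  atom 3: C, bond orders sum to 2 (valence 4) → 2 H
  atom 4: C, bond orders sum to 3 (valence 4) → 1 H
  atom 5: O, bond orders sum to 2 (valence 2) → 0 H
  atom 6: C, bond orders sum to 1 (valence 4) → 3 H
  atom 7: C, bond orders sum to 3 (valence 4) → 1 H
  atom 8: N, bond orders sum to 1 (valence 3) → 2 H
  atom 9: C, bond orders sum to 3 (valence 4) → 1 H
  atom 10: C, bond orders sum to 2 (valence 4) → 2 H
  atom 11: C, bond orders sum to 2 (valence 4) → 2 H
  atom 12: C, bond orders sum to 1 (valence 4) → 3 H
Total hydrogens: 20.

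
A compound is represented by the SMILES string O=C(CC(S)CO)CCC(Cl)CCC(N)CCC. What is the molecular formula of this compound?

C13H26ClNO2S

Walk through each heavy atom and fill implicit hydrogens from standard valence (C 4, N 3, O 2, S 2, halogen 1):
  atom 1: O, bond orders sum to 2 (valence 2) → 0 H
  atom 2: C, bond orders sum to 4 (valence 4) → 0 H
  atom 3: C, bond orders sum to 2 (valence 4) → 2 H
  atom 4: C, bond orders sum to 3 (valence 4) → 1 H
  atom 5: S, bond orders sum to 1 (valence 2) → 1 H
  atom 6: C, bond orders sum to 2 (valence 4) → 2 H
  atom 7: O, bond orders sum to 1 (valence 2) → 1 H
  atom 8: C, bond orders sum to 2 (valence 4) → 2 H
  atom 9: C, bond orders sum to 2 (valence 4) → 2 H
  atom 10: C, bond orders sum to 3 (valence 4) → 1 H
  atom 11: Cl (halogen, monovalent) → 0 H
  atom 12: C, bond orders sum to 2 (valence 4) → 2 H
  atom 13: C, bond orders sum to 2 (valence 4) → 2 H
  atom 14: C, bond orders sum to 3 (valence 4) → 1 H
  atom 15: N, bond orders sum to 1 (valence 3) → 2 H
  atom 16: C, bond orders sum to 2 (valence 4) → 2 H
  atom 17: C, bond orders sum to 2 (valence 4) → 2 H
  atom 18: C, bond orders sum to 1 (valence 4) → 3 H
Totals → C:13, H:26, Cl:1, N:1, O:2, S:1.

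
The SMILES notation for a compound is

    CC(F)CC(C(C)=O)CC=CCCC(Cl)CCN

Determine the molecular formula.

C14H25ClFNO

Walk through each heavy atom and fill implicit hydrogens from standard valence (C 4, N 3, O 2, S 2, halogen 1):
  atom 1: C, bond orders sum to 1 (valence 4) → 3 H
  atom 2: C, bond orders sum to 3 (valence 4) → 1 H
  atom 3: F (halogen, monovalent) → 0 H
  atom 4: C, bond orders sum to 2 (valence 4) → 2 H
  atom 5: C, bond orders sum to 3 (valence 4) → 1 H
  atom 6: C, bond orders sum to 4 (valence 4) → 0 H
  atom 7: C, bond orders sum to 1 (valence 4) → 3 H
  atom 8: O, bond orders sum to 2 (valence 2) → 0 H
  atom 9: C, bond orders sum to 2 (valence 4) → 2 H
  atom 10: C, bond orders sum to 3 (valence 4) → 1 H
  atom 11: C, bond orders sum to 3 (valence 4) → 1 H
  atom 12: C, bond orders sum to 2 (valence 4) → 2 H
  atom 13: C, bond orders sum to 2 (valence 4) → 2 H
  atom 14: C, bond orders sum to 3 (valence 4) → 1 H
  atom 15: Cl (halogen, monovalent) → 0 H
  atom 16: C, bond orders sum to 2 (valence 4) → 2 H
  atom 17: C, bond orders sum to 2 (valence 4) → 2 H
  atom 18: N, bond orders sum to 1 (valence 3) → 2 H
Totals → C:14, H:25, Cl:1, F:1, N:1, O:1.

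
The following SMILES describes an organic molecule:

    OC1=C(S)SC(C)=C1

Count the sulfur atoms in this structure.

2

Scan the SMILES for S atoms (remember two-letter symbols like Cl and Br are single atoms).
Sulfur count: 2.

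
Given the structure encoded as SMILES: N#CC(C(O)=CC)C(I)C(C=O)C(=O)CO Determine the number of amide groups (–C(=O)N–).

0

Scan the SMILES for the amide motif — none present.
Groups that are present: 1 aldehyde, 1 alkene, 2 hydroxyl, 1 ketone, 1 nitrile.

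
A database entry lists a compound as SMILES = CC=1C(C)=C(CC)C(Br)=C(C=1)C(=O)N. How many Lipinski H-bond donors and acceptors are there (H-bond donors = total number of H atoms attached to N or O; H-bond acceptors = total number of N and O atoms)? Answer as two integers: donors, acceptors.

2, 2

Donors: find every N or O and count the H atoms it carries.
  atom 13 (O): bond orders sum to 2 → 0 H
  atom 14 (N): bond orders sum to 1 → 2 H
Lipinski HBD = 2.
Acceptors: N atoms = 1, O atoms = 1 → HBA = 2.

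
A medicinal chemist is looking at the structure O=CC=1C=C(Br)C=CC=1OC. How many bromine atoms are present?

Scan the SMILES for Br atoms (remember two-letter symbols like Cl and Br are single atoms).
Bromine count: 1.

1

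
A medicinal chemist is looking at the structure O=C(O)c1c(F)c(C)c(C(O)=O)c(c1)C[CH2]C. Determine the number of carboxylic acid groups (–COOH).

The carboxylic acid motif appears at heavy-atom positions 2, 10 in the SMILES.
Carboxylic acid count: 2.

2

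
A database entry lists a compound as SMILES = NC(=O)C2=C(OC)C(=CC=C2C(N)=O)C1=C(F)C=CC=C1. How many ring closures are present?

In SMILES, each pair of matching ring-closure digits denotes one ring-closing bond; the number of such bonds equals the number of independent rings.
Ring-closure bonds here: 2.

2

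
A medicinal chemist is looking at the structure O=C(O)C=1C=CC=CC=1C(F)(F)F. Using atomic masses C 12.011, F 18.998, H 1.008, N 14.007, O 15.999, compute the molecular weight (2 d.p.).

First, the molecular formula is C8H5F3O2 (counting implicit H from valence).
  C: 8 × 12.011 = 96.088
  F: 3 × 18.998 = 56.994
  H: 5 × 1.008 = 5.040
  O: 2 × 15.999 = 31.998
Sum: 8×12.011 + 3×18.998 + 5×1.008 + 2×15.999 = 190.120 → 190.12 g/mol.

190.12 g/mol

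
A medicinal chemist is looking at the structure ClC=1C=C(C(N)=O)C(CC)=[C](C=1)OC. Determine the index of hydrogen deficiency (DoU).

5

Molecular formula: C10H12ClNO2.
DoU = (2C + 2 + N − H − X) / 2, where X is the halogen count and O/S are ignored.
    = (2·10 + 2 + 1 − 12 − 1) / 2 = 10 / 2 = 5.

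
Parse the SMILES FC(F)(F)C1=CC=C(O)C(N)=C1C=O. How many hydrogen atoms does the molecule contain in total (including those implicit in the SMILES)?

Walk through each heavy atom and fill implicit hydrogens from standard valence (C 4, N 3, O 2, S 2, halogen 1):
  atom 1: F (halogen, monovalent) → 0 H
  atom 2: C, bond orders sum to 4 (valence 4) → 0 H
  atom 3: F (halogen, monovalent) → 0 H
  atom 4: F (halogen, monovalent) → 0 H
  atom 5: C, bond orders sum to 4 (valence 4) → 0 H
  atom 6: C, bond orders sum to 3 (valence 4) → 1 H
  atom 7: C, bond orders sum to 3 (valence 4) → 1 H
  atom 8: C, bond orders sum to 4 (valence 4) → 0 H
  atom 9: O, bond orders sum to 1 (valence 2) → 1 H
  atom 10: C, bond orders sum to 4 (valence 4) → 0 H
  atom 11: N, bond orders sum to 1 (valence 3) → 2 H
  atom 12: C, bond orders sum to 4 (valence 4) → 0 H
  atom 13: C, bond orders sum to 3 (valence 4) → 1 H
  atom 14: O, bond orders sum to 2 (valence 2) → 0 H
Total hydrogens: 6.

6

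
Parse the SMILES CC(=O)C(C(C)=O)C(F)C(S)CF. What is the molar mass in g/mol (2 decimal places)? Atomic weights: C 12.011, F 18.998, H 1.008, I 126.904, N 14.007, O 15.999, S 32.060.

210.24 g/mol

First, the molecular formula is C8H12F2O2S (counting implicit H from valence).
  C: 8 × 12.011 = 96.088
  F: 2 × 18.998 = 37.996
  H: 12 × 1.008 = 12.096
  O: 2 × 15.999 = 31.998
  S: 1 × 32.060 = 32.060
Sum: 8×12.011 + 2×18.998 + 12×1.008 + 2×15.999 + 1×32.060 = 210.238 → 210.24 g/mol.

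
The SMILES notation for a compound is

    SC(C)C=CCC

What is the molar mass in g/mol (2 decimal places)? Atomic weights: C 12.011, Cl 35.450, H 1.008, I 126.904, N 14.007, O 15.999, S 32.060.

116.22 g/mol

First, the molecular formula is C6H12S (counting implicit H from valence).
  C: 6 × 12.011 = 72.066
  H: 12 × 1.008 = 12.096
  S: 1 × 32.060 = 32.060
Sum: 6×12.011 + 12×1.008 + 1×32.060 = 116.222 → 116.22 g/mol.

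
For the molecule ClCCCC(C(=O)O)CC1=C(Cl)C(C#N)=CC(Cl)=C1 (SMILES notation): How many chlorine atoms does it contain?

3

Scan the SMILES for Cl atoms (remember two-letter symbols like Cl and Br are single atoms).
Chlorine count: 3.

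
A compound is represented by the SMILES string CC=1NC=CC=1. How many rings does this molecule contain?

In SMILES, each pair of matching ring-closure digits denotes one ring-closing bond; the number of such bonds equals the number of independent rings.
Ring-closure bonds here: 1.

1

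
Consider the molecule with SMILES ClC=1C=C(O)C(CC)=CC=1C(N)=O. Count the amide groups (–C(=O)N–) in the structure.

1

The amide motif appears at heavy-atom position 11 in the SMILES.
Other groups present: 1 hydroxyl.
Amide count: 1.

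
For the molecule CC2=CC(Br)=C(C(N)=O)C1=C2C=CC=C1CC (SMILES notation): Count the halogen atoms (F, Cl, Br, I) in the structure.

Halogen atoms appear at heavy-atom position 5 (1×Br).
Other groups present: 1 amide.
Halogen count: 1.

1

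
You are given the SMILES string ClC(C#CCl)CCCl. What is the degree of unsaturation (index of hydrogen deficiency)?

Degree of unsaturation = (number of rings) + (number of π bonds).
Ring closures in the SMILES: 0.
π bonds: 1 triple bond (each 2 DoU) → 2 DoU from unsaturation.
Total DoU = 0 + 2 = 2.

2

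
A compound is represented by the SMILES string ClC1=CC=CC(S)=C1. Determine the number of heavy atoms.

8

Every atom symbol written in the SMILES (organic subset) is one heavy atom; implicit H are not written.
Heavy atoms by element → C:6, Cl:1, S:1.
Total: 8.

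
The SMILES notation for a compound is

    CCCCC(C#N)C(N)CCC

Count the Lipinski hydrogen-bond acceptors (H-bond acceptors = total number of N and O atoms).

N atoms: 2; O atoms: 0.
Lipinski HBA = 2 + 0 = 2.

2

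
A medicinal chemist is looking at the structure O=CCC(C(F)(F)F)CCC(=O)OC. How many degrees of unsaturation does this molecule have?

2

Degree of unsaturation = (number of rings) + (number of π bonds).
Ring closures in the SMILES: 0.
π bonds: 2 double bonds (each 1 DoU) → 2 DoU from unsaturation.
Total DoU = 0 + 2 = 2.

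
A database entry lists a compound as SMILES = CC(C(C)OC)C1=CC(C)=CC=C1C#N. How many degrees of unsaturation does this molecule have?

6

Degree of unsaturation = (number of rings) + (number of π bonds).
Ring closures in the SMILES: 1.
π bonds: 3 double bonds (each 1 DoU), 1 triple bond (each 2 DoU) → 5 DoU from unsaturation.
Total DoU = 1 + 5 = 6.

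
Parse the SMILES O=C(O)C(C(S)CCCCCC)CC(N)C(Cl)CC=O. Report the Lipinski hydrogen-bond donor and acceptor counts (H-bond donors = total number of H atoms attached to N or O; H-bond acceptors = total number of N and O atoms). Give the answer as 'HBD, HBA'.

3, 4

Donors: find every N or O and count the H atoms it carries.
  atom 1 (O): bond orders sum to 2 → 0 H
  atom 3 (O): bond orders sum to 1 → 1 H
  atom 15 (N): bond orders sum to 1 → 2 H
  atom 20 (O): bond orders sum to 2 → 0 H
Lipinski HBD = 3.
Acceptors: N atoms = 1, O atoms = 3 → HBA = 4.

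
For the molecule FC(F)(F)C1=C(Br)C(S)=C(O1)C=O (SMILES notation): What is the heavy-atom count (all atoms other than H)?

13

Every atom symbol written in the SMILES (organic subset) is one heavy atom; implicit H are not written.
Heavy atoms by element → Br:1, C:6, F:3, O:2, S:1.
Total: 13.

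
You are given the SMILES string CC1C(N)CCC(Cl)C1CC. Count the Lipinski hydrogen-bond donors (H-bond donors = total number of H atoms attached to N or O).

2

Donors: find every N or O and count the H atoms it carries.
  atom 4 (N): bond orders sum to 1 → 2 H
Lipinski HBD = 2.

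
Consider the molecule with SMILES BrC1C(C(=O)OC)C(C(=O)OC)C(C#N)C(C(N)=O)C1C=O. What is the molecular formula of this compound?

C13H15BrN2O6

Walk through each heavy atom and fill implicit hydrogens from standard valence (C 4, N 3, O 2, S 2, halogen 1):
  atom 1: Br (halogen, monovalent) → 0 H
  atom 2: C, bond orders sum to 3 (valence 4) → 1 H
  atom 3: C, bond orders sum to 3 (valence 4) → 1 H
  atom 4: C, bond orders sum to 4 (valence 4) → 0 H
  atom 5: O, bond orders sum to 2 (valence 2) → 0 H
  atom 6: O, bond orders sum to 2 (valence 2) → 0 H
  atom 7: C, bond orders sum to 1 (valence 4) → 3 H
  atom 8: C, bond orders sum to 3 (valence 4) → 1 H
  atom 9: C, bond orders sum to 4 (valence 4) → 0 H
  atom 10: O, bond orders sum to 2 (valence 2) → 0 H
  atom 11: O, bond orders sum to 2 (valence 2) → 0 H
  atom 12: C, bond orders sum to 1 (valence 4) → 3 H
  atom 13: C, bond orders sum to 3 (valence 4) → 1 H
  atom 14: C, bond orders sum to 4 (valence 4) → 0 H
  atom 15: N, bond orders sum to 3 (valence 3) → 0 H
  atom 16: C, bond orders sum to 3 (valence 4) → 1 H
  atom 17: C, bond orders sum to 4 (valence 4) → 0 H
  atom 18: N, bond orders sum to 1 (valence 3) → 2 H
  atom 19: O, bond orders sum to 2 (valence 2) → 0 H
  atom 20: C, bond orders sum to 3 (valence 4) → 1 H
  atom 21: C, bond orders sum to 3 (valence 4) → 1 H
  atom 22: O, bond orders sum to 2 (valence 2) → 0 H
Totals → C:13, H:15, Br:1, N:2, O:6.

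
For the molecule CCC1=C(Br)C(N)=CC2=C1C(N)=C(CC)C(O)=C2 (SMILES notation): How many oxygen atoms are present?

1

Scan the SMILES for O atoms (remember two-letter symbols like Cl and Br are single atoms).
Oxygen count: 1.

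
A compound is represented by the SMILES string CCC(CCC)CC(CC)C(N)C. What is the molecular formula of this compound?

C12H27N

Walk through each heavy atom and fill implicit hydrogens from standard valence (C 4, N 3, O 2, S 2, halogen 1):
  atom 1: C, bond orders sum to 1 (valence 4) → 3 H
  atom 2: C, bond orders sum to 2 (valence 4) → 2 H
  atom 3: C, bond orders sum to 3 (valence 4) → 1 H
  atom 4: C, bond orders sum to 2 (valence 4) → 2 H
  atom 5: C, bond orders sum to 2 (valence 4) → 2 H
  atom 6: C, bond orders sum to 1 (valence 4) → 3 H
  atom 7: C, bond orders sum to 2 (valence 4) → 2 H
  atom 8: C, bond orders sum to 3 (valence 4) → 1 H
  atom 9: C, bond orders sum to 2 (valence 4) → 2 H
  atom 10: C, bond orders sum to 1 (valence 4) → 3 H
  atom 11: C, bond orders sum to 3 (valence 4) → 1 H
  atom 12: N, bond orders sum to 1 (valence 3) → 2 H
  atom 13: C, bond orders sum to 1 (valence 4) → 3 H
Totals → C:12, H:27, N:1.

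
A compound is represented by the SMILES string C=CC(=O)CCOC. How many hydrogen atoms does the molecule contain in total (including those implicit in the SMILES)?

Walk through each heavy atom and fill implicit hydrogens from standard valence (C 4, N 3, O 2, S 2, halogen 1):
  atom 1: C, bond orders sum to 2 (valence 4) → 2 H
  atom 2: C, bond orders sum to 3 (valence 4) → 1 H
  atom 3: C, bond orders sum to 4 (valence 4) → 0 H
  atom 4: O, bond orders sum to 2 (valence 2) → 0 H
  atom 5: C, bond orders sum to 2 (valence 4) → 2 H
  atom 6: C, bond orders sum to 2 (valence 4) → 2 H
  atom 7: O, bond orders sum to 2 (valence 2) → 0 H
  atom 8: C, bond orders sum to 1 (valence 4) → 3 H
Total hydrogens: 10.

10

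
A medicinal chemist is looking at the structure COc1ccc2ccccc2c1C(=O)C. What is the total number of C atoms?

Count every carbon token in the SMILES (each C, including those in ring-closure positions and inside branches).
Carbon count: 13.

13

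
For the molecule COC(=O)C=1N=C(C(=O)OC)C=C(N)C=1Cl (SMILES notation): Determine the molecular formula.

Walk through each heavy atom and fill implicit hydrogens from standard valence (C 4, N 3, O 2, S 2, halogen 1):
  atom 1: C, bond orders sum to 1 (valence 4) → 3 H
  atom 2: O, bond orders sum to 2 (valence 2) → 0 H
  atom 3: C, bond orders sum to 4 (valence 4) → 0 H
  atom 4: O, bond orders sum to 2 (valence 2) → 0 H
  atom 5: C, bond orders sum to 4 (valence 4) → 0 H
  atom 6: N, bond orders sum to 3 (valence 3) → 0 H
  atom 7: C, bond orders sum to 4 (valence 4) → 0 H
  atom 8: C, bond orders sum to 4 (valence 4) → 0 H
  atom 9: O, bond orders sum to 2 (valence 2) → 0 H
  atom 10: O, bond orders sum to 2 (valence 2) → 0 H
  atom 11: C, bond orders sum to 1 (valence 4) → 3 H
  atom 12: C, bond orders sum to 3 (valence 4) → 1 H
  atom 13: C, bond orders sum to 4 (valence 4) → 0 H
  atom 14: N, bond orders sum to 1 (valence 3) → 2 H
  atom 15: C, bond orders sum to 4 (valence 4) → 0 H
  atom 16: Cl (halogen, monovalent) → 0 H
Totals → C:9, H:9, Cl:1, N:2, O:4.
In Hill order: C9H9ClN2O4.

C9H9ClN2O4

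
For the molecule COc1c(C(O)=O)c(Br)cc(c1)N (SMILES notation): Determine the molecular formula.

C8H8BrNO3

Walk through each heavy atom and fill implicit hydrogens from standard valence (C 4, N 3, O 2, S 2, halogen 1); for lowercase aromatic atoms, an aromatic c carries 1 H when it has two neighbours and 0 H with three, and aromatic n carries 0 H:
  atom 1: C, bond orders sum to 1 (valence 4) → 3 H
  atom 2: O, bond orders sum to 2 (valence 2) → 0 H
  atom 3: aromatic c, 3 neighbours → 0 H
  atom 4: aromatic c, 3 neighbours → 0 H
  atom 5: C, bond orders sum to 4 (valence 4) → 0 H
  atom 6: O, bond orders sum to 1 (valence 2) → 1 H
  atom 7: O, bond orders sum to 2 (valence 2) → 0 H
  atom 8: aromatic c, 3 neighbours → 0 H
  atom 9: Br (halogen, monovalent) → 0 H
  atom 10: aromatic c, 2 neighbours → 1 H
  atom 11: aromatic c, 3 neighbours → 0 H
  atom 12: aromatic c, 2 neighbours → 1 H
  atom 13: N, bond orders sum to 1 (valence 3) → 2 H
Totals → C:8, H:8, Br:1, N:1, O:3.
In Hill order: C8H8BrNO3.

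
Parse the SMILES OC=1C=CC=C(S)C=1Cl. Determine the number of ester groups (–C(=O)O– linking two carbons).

Scan the SMILES for the ester motif — none present.
Groups that are present: 1 hydroxyl, 1 thiol.

0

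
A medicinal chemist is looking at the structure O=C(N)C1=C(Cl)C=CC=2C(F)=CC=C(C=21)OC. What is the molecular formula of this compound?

Walk through each heavy atom and fill implicit hydrogens from standard valence (C 4, N 3, O 2, S 2, halogen 1):
  atom 1: O, bond orders sum to 2 (valence 2) → 0 H
  atom 2: C, bond orders sum to 4 (valence 4) → 0 H
  atom 3: N, bond orders sum to 1 (valence 3) → 2 H
  atom 4: C, bond orders sum to 4 (valence 4) → 0 H
  atom 5: C, bond orders sum to 4 (valence 4) → 0 H
  atom 6: Cl (halogen, monovalent) → 0 H
  atom 7: C, bond orders sum to 3 (valence 4) → 1 H
  atom 8: C, bond orders sum to 3 (valence 4) → 1 H
  atom 9: C, bond orders sum to 4 (valence 4) → 0 H
  atom 10: C, bond orders sum to 4 (valence 4) → 0 H
  atom 11: F (halogen, monovalent) → 0 H
  atom 12: C, bond orders sum to 3 (valence 4) → 1 H
  atom 13: C, bond orders sum to 3 (valence 4) → 1 H
  atom 14: C, bond orders sum to 4 (valence 4) → 0 H
  atom 15: C, bond orders sum to 4 (valence 4) → 0 H
  atom 16: O, bond orders sum to 2 (valence 2) → 0 H
  atom 17: C, bond orders sum to 1 (valence 4) → 3 H
Totals → C:12, H:9, Cl:1, F:1, N:1, O:2.

C12H9ClFNO2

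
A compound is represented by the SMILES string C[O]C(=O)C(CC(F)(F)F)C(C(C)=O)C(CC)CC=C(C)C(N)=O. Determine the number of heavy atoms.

Every atom symbol written in the SMILES (organic subset) is one heavy atom; implicit H are not written.
Heavy atoms by element → C:16, F:3, N:1, O:4.
Total: 24.

24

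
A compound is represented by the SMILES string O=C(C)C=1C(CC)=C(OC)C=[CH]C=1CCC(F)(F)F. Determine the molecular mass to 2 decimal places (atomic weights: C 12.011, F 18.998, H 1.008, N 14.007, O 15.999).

First, the molecular formula is C14H17F3O2 (counting implicit H from valence).
  C: 14 × 12.011 = 168.154
  F: 3 × 18.998 = 56.994
  H: 17 × 1.008 = 17.136
  O: 2 × 15.999 = 31.998
Sum: 14×12.011 + 3×18.998 + 17×1.008 + 2×15.999 = 274.282 → 274.28 g/mol.

274.28 g/mol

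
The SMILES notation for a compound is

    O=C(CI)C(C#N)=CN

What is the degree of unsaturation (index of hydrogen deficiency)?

Molecular formula: C5H5IN2O.
DoU = (2C + 2 + N − H − X) / 2, where X is the halogen count and O/S are ignored.
    = (2·5 + 2 + 2 − 5 − 1) / 2 = 8 / 2 = 4.

4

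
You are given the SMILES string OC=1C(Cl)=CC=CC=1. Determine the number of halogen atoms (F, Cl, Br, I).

1

Halogen atoms appear at heavy-atom position 4 (1×Cl).
Other groups present: 1 hydroxyl.
Halogen count: 1.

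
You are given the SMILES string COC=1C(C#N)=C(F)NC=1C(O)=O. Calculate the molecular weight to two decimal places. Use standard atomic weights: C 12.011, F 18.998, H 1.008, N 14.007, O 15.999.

184.13 g/mol

First, the molecular formula is C7H5FN2O3 (counting implicit H from valence).
  C: 7 × 12.011 = 84.077
  F: 1 × 18.998 = 18.998
  H: 5 × 1.008 = 5.040
  N: 2 × 14.007 = 28.014
  O: 3 × 15.999 = 47.997
Sum: 7×12.011 + 1×18.998 + 5×1.008 + 2×14.007 + 3×15.999 = 184.126 → 184.13 g/mol.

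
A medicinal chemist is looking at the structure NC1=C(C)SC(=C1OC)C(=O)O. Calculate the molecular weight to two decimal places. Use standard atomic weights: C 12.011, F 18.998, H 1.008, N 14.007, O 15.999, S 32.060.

First, the molecular formula is C7H9NO3S (counting implicit H from valence).
  C: 7 × 12.011 = 84.077
  H: 9 × 1.008 = 9.072
  N: 1 × 14.007 = 14.007
  O: 3 × 15.999 = 47.997
  S: 1 × 32.060 = 32.060
Sum: 7×12.011 + 9×1.008 + 1×14.007 + 3×15.999 + 1×32.060 = 187.213 → 187.21 g/mol.

187.21 g/mol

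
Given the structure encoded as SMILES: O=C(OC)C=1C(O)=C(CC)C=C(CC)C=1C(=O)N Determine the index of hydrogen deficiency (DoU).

6

Molecular formula: C13H17NO4.
DoU = (2C + 2 + N − H − X) / 2, where X is the halogen count and O/S are ignored.
    = (2·13 + 2 + 1 − 17 − 0) / 2 = 12 / 2 = 6.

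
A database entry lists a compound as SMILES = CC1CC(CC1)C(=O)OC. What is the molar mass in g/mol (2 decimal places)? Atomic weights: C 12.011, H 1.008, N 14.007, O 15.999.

First, the molecular formula is C8H14O2 (counting implicit H from valence).
  C: 8 × 12.011 = 96.088
  H: 14 × 1.008 = 14.112
  O: 2 × 15.999 = 31.998
Sum: 8×12.011 + 14×1.008 + 2×15.999 = 142.198 → 142.20 g/mol.

142.20 g/mol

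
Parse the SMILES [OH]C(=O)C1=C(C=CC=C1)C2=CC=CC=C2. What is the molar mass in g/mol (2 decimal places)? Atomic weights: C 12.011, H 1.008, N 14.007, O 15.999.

First, the molecular formula is C13H10O2 (counting implicit H from valence).
  C: 13 × 12.011 = 156.143
  H: 10 × 1.008 = 10.080
  O: 2 × 15.999 = 31.998
Sum: 13×12.011 + 10×1.008 + 2×15.999 = 198.221 → 198.22 g/mol.

198.22 g/mol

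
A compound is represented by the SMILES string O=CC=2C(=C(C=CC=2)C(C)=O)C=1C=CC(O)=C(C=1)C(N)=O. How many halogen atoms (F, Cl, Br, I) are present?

Scan the SMILES for the halogen motif — none present.
Groups that are present: 1 aldehyde, 1 amide, 1 hydroxyl, 1 ketone.

0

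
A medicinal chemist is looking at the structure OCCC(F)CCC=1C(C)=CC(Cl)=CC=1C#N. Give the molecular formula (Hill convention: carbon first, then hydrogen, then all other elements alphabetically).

Walk through each heavy atom and fill implicit hydrogens from standard valence (C 4, N 3, O 2, S 2, halogen 1):
  atom 1: O, bond orders sum to 1 (valence 2) → 1 H
  atom 2: C, bond orders sum to 2 (valence 4) → 2 H
  atom 3: C, bond orders sum to 2 (valence 4) → 2 H
  atom 4: C, bond orders sum to 3 (valence 4) → 1 H
  atom 5: F (halogen, monovalent) → 0 H
  atom 6: C, bond orders sum to 2 (valence 4) → 2 H
  atom 7: C, bond orders sum to 2 (valence 4) → 2 H
  atom 8: C, bond orders sum to 4 (valence 4) → 0 H
  atom 9: C, bond orders sum to 4 (valence 4) → 0 H
  atom 10: C, bond orders sum to 1 (valence 4) → 3 H
  atom 11: C, bond orders sum to 3 (valence 4) → 1 H
  atom 12: C, bond orders sum to 4 (valence 4) → 0 H
  atom 13: Cl (halogen, monovalent) → 0 H
  atom 14: C, bond orders sum to 3 (valence 4) → 1 H
  atom 15: C, bond orders sum to 4 (valence 4) → 0 H
  atom 16: C, bond orders sum to 4 (valence 4) → 0 H
  atom 17: N, bond orders sum to 3 (valence 3) → 0 H
Totals → C:13, H:15, Cl:1, F:1, N:1, O:1.
In Hill order: C13H15ClFNO.

C13H15ClFNO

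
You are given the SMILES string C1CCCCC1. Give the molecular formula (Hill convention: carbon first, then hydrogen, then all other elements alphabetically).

Walk through each heavy atom and fill implicit hydrogens from standard valence (C 4, N 3, O 2, S 2, halogen 1):
  atom 1: C, bond orders sum to 2 (valence 4) → 2 H
  atom 2: C, bond orders sum to 2 (valence 4) → 2 H
  atom 3: C, bond orders sum to 2 (valence 4) → 2 H
  atom 4: C, bond orders sum to 2 (valence 4) → 2 H
  atom 5: C, bond orders sum to 2 (valence 4) → 2 H
  atom 6: C, bond orders sum to 2 (valence 4) → 2 H
Totals → C:6, H:12.
In Hill order: C6H12.

C6H12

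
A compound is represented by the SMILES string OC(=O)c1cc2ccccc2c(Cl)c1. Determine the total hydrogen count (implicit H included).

Walk through each heavy atom and fill implicit hydrogens from standard valence (C 4, N 3, O 2, S 2, halogen 1); for lowercase aromatic atoms, an aromatic c carries 1 H when it has two neighbours and 0 H with three, and aromatic n carries 0 H:
  atom 1: O, bond orders sum to 1 (valence 2) → 1 H
  atom 2: C, bond orders sum to 4 (valence 4) → 0 H
  atom 3: O, bond orders sum to 2 (valence 2) → 0 H
  atom 4: aromatic c, 3 neighbours → 0 H
  atom 5: aromatic c, 2 neighbours → 1 H
  atom 6: aromatic c, 3 neighbours → 0 H
  atom 7: aromatic c, 2 neighbours → 1 H
  atom 8: aromatic c, 2 neighbours → 1 H
  atom 9: aromatic c, 2 neighbours → 1 H
  atom 10: aromatic c, 2 neighbours → 1 H
  atom 11: aromatic c, 3 neighbours → 0 H
  atom 12: aromatic c, 3 neighbours → 0 H
  atom 13: Cl (halogen, monovalent) → 0 H
  atom 14: aromatic c, 2 neighbours → 1 H
Total hydrogens: 7.

7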